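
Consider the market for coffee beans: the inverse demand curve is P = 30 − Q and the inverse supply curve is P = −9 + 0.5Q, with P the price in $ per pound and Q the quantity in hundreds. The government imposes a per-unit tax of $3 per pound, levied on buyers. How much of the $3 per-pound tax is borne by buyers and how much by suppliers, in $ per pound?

Buyers bear $2 per pound; suppliers bear $1 per pound.

Inverting to Q(P) form: Qd = 30 − P; Qs = 2P + 18.
Before the tax: set 30 − P = 2P + 18 → P* = $4, Q* = 26.
With the tax collected from buyers, demand (in seller-price terms) shifts: Qd = 30 − (P + 3).
Solving gives Q = 24 with buyers paying $6 and suppliers receiving $3 (the $3 wedge).
Burden on buyers: $2; on suppliers: $1. (They sum to $3.)
The less price-elastic side of the market bears the larger share of a per-unit tax.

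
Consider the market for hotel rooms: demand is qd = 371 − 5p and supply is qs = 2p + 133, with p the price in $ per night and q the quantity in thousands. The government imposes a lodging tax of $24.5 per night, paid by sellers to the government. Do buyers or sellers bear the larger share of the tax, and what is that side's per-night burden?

Sellers bear the larger share: $17.5 per night.

Before the tax: set 371 − 5p = 2p + 133 → p* = $34, q* = 201.
With the tax collected from sellers, supply shifts: qs = 2(p − 24.5) + 133.
New equilibrium: buyers pay $41, sellers receive $16.5, q = 166. (Wedge: pb − ps = 24.5.)
Per-night burden: buyers $7, sellers $17.5.
Sellers take the larger share because supply is less price-elastic here (demand slope 5 vs supply slope 2).
The less price-elastic side of the market bears the larger share of a per-unit tax.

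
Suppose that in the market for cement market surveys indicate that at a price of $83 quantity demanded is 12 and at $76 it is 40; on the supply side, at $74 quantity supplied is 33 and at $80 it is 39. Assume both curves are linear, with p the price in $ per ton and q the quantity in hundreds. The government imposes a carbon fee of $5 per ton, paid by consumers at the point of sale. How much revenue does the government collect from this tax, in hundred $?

Demand slope: (40 − 12)/(76 − 83) = -4, so qd = 344 − 4p.
Supply slope: (39 − 33)/(80 − 74) = 1, so qs = p − 41.
Before the tax: set 344 − 4p = p − 41 → p* = $77, q* = 36.
With the tax collected from consumers, demand (in seller-price terms) shifts: qd = 344 − 4(p + 5).
New equilibrium: consumers pay $78, suppliers receive $73, q = 32. (Wedge: pb − ps = 5.)
Revenue = t · Q = 5 · 32 = $160.

Tax revenue = $160 hundred.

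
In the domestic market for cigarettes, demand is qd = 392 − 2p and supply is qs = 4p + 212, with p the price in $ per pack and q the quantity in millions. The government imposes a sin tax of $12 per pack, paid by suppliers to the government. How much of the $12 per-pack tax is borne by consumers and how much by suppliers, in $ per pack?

Consumers bear $8 per pack; suppliers bear $4 per pack.

Before the tax: set 392 − 2p = 4p + 212 → p* = $30, q* = 332.
With the tax collected from suppliers, supply shifts: qs = 4(p − 12) + 212.
Solving gives q = 316 with consumers paying $38 and suppliers receiving $26 (the $12 wedge).
Burden on consumers: $8; on suppliers: $4. (They sum to $12.)
The less price-elastic side of the market bears the larger share of a per-unit tax.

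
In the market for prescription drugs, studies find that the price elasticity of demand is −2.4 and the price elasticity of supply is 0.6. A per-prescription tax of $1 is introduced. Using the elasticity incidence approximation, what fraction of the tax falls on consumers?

Incidence ratio: consumers' share ≈ εs / (εs + |εd|) = 0.6 / (0.6 + 2.4) = 0.2.
Supply is the less elastic side, so consumers bear the smaller share.

Consumers' share ≈ 0.2.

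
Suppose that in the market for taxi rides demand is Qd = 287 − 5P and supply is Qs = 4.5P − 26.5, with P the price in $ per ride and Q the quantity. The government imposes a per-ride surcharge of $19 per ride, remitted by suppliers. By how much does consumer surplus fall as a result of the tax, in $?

Before the tax: set 287 − 5P = 4.5P − 26.5 → P* = $33, Q* = 122.
With the tax collected from suppliers, supply shifts: Qs = 4.5(P − 19) − 26.5.
Solving gives Q = 77 with consumers paying $42 and suppliers receiving $23 (the $19 wedge).
ΔCS is the trapezoid between Q = 77 and Q = 122 of height $9: ½ · (122 + 77) · 9 = $895.5.

Consumer surplus falls by $895.5.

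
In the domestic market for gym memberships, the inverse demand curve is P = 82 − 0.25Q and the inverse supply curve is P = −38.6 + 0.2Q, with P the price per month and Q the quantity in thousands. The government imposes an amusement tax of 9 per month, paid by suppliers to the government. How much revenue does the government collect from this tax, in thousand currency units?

Inverting to Q(P) form: Qd = 328 − 4P; Qs = 5P + 193.
Before the tax: set 328 − 4P = 5P + 193 → P* = 15, Q* = 268.
With the tax collected from suppliers, supply shifts: Qs = 5(P − 9) + 193.
Solving gives Q = 248 with buyers paying 20 and suppliers receiving 11 (the 9 wedge).
Revenue = t · Q = 9 · 248 = 2232.

Tax revenue = 2232 thousand.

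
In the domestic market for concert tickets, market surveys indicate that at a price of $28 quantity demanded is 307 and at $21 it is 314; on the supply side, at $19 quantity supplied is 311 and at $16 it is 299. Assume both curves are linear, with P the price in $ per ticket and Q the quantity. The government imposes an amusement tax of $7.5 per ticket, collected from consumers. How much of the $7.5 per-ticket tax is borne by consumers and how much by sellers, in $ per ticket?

Demand slope: (314 − 307)/(21 − 28) = -1, so Qd = 335 − P.
Supply slope: (299 − 311)/(16 − 19) = 4, so Qs = 4P + 235.
Before the tax: set 335 − P = 4P + 235 → P* = $20, Q* = 315.
With the tax collected from consumers, demand (in seller-price terms) shifts: Qd = 335 − (P + 7.5).
New equilibrium: consumers pay $26, sellers receive $18.5, Q = 309. (Wedge: Pb − Ps = 7.5.)
Burden on consumers: $6; on sellers: $1.5. (They sum to $7.5.)
The less price-elastic side of the market bears the larger share of a per-unit tax.

Consumers bear $6 per ticket; sellers bear $1.5 per ticket.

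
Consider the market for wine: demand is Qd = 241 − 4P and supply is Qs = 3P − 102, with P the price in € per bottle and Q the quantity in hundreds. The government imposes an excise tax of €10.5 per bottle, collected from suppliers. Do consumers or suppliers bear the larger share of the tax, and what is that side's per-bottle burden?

Without the tax, 241 − 4P = 3P − 102 gives 7P = 343, so P* = €49 and Q* = 45.
With the tax collected from suppliers, supply shifts: Qs = 3(P − 10.5) − 102.
New equilibrium: consumers pay €53.5, suppliers receive €43, Q = 27. (Wedge: Pb − Ps = 10.5.)
Per-bottle burden: consumers €4.5, suppliers €6.
Suppliers take the larger share because supply is less price-elastic here (demand slope 4 vs supply slope 3).

Suppliers bear the larger share: €6 per bottle.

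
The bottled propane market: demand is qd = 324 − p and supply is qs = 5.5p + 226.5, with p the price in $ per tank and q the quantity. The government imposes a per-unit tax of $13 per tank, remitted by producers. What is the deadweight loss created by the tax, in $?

Before the tax: set 324 − p = 5.5p + 226.5 → p* = $15, q* = 309.
With the tax collected from producers, supply shifts: qs = 5.5(p − 13) + 226.5.
New equilibrium: consumers pay $26, producers receive $13, q = 298. (Wedge: pb − ps = 13.)
Quantity falls by |ΔQ| = |309 − 298| = 11.
DWL = ½ · t · |ΔQ| = ½ · 13 · 11 = $71.5.

Deadweight loss = $71.5.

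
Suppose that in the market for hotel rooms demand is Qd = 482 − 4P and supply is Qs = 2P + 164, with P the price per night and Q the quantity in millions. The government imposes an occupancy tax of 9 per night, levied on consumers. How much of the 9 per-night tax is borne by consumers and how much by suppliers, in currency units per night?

Consumers bear 3 per night; suppliers bear 6 per night.

Without the tax, 482 − 4P = 2P + 164 gives 6P = 318, so P* = 53 and Q* = 270.
With the tax collected from consumers, demand (in seller-price terms) shifts: Qd = 482 − 4(P + 9).
Solving gives Q = 258 with consumers paying 56 and suppliers receiving 47 (the 9 wedge).
Burden on consumers: 3; on suppliers: 6. (They sum to 9.)
The less price-elastic side of the market bears the larger share of a per-unit tax.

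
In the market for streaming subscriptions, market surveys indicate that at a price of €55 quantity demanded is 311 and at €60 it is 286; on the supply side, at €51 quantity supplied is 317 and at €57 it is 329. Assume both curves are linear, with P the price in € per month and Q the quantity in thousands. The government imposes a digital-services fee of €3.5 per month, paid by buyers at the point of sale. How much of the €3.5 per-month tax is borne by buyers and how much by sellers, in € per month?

Buyers bear €1 per month; sellers bear €2.5 per month.

Demand slope: (286 − 311)/(60 − 55) = -5, so Qd = 586 − 5P.
Supply slope: (329 − 317)/(57 − 51) = 2, so Qs = 2P + 215.
Before the tax: set 586 − 5P = 2P + 215 → P* = €53, Q* = 321.
With the tax collected from buyers, demand (in seller-price terms) shifts: Qd = 586 − 5(P + 3.5).
Solving gives Q = 316 with buyers paying €54 and sellers receiving €50.5 (the €3.5 wedge).
Burden on buyers: €1; on sellers: €2.5. (They sum to €3.5.)
The less price-elastic side of the market bears the larger share of a per-unit tax.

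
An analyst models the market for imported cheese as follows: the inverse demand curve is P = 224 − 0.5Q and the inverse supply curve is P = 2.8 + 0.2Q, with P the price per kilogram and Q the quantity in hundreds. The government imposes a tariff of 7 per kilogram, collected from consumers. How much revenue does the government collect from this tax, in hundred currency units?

Rewrite in direct form: Qd = 448 − 2P and Qs = 5P − 14.
Without the tax, 448 − 2P = 5P − 14 gives 7P = 462, so P* = 66 and Q* = 316.
With the tax collected from consumers, demand (in seller-price terms) shifts: Qd = 448 − 2(P + 7).
Solving gives Q = 306 with consumers paying 71 and producers receiving 64 (the 7 wedge).
Revenue = t · Q = 7 · 306 = 2142.

Tax revenue = 2142 hundred.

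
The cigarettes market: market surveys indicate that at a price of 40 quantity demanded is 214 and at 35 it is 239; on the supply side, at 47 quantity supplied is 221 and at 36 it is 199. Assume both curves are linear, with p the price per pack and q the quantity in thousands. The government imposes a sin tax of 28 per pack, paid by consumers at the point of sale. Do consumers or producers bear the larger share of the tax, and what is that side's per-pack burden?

Demand slope: (239 − 214)/(35 − 40) = -5, so qd = 414 − 5p.
Supply slope: (199 − 221)/(36 − 47) = 2, so qs = 2p + 127.
Before the tax: set 414 − 5p = 2p + 127 → p* = 41, q* = 209.
With the tax collected from consumers, demand (in seller-price terms) shifts: qd = 414 − 5(p + 28).
New equilibrium: consumers pay 49, producers receive 21, q = 169. (Wedge: pb − ps = 28.)
Per-pack burden: consumers 8, producers 20.
Producers take the larger share because supply is less price-elastic here (demand slope 5 vs supply slope 2).
The less price-elastic side of the market bears the larger share of a per-unit tax.

Producers bear the larger share: 20 per pack.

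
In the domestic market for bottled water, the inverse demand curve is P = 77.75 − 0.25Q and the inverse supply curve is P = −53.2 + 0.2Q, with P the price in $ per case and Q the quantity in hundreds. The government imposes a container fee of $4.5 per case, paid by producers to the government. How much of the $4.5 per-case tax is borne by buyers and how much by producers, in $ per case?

Rewrite in direct form: Qd = 311 − 4P and Qs = 5P + 266.
Without the tax, 311 − 4P = 5P + 266 gives 9P = 45, so P* = $5 and Q* = 291.
With the tax collected from producers, supply shifts: Qs = 5(P − 4.5) + 266.
Solving gives Q = 281 with buyers paying $7.5 and producers receiving $3 (the $4.5 wedge).
Burden on buyers: $2.5; on producers: $2. (They sum to $4.5.)
The less price-elastic side of the market bears the larger share of a per-unit tax.

Buyers bear $2.5 per case; producers bear $2 per case.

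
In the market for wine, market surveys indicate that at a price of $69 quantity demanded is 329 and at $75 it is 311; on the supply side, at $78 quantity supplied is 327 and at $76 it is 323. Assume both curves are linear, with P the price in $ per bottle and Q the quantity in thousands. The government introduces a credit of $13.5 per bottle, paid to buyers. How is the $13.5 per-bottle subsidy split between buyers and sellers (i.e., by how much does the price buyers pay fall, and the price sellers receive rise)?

Demand slope: (311 − 329)/(75 − 69) = -3, so Qd = 536 − 3P.
Supply slope: (323 − 327)/(76 − 78) = 2, so Qs = 2P + 171.
Without the subsidy, 536 − 3P = 2P + 171 gives 5P = 365, so P* = $73 and Q* = 317.
With a per-unit subsidy paid to buyers, each effectively pays P − 13.5, so demand becomes Qd = 536 − 3(P − 13.5).
New equilibrium: buyers pay $67.6, sellers receive $81.1, Q = 333.2. (Wedge: Pb − Ps = −13.5.)
Gain to buyers: $5.4; to sellers: $8.1. (They sum to $13.5.)

Buyers gain $5.4 per bottle; sellers gain $8.1 per bottle.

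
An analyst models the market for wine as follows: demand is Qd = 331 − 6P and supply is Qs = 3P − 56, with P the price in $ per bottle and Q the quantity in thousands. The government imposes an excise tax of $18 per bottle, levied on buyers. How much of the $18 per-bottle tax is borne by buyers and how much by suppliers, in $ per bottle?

Buyers bear $6 per bottle; suppliers bear $12 per bottle.

Before the tax: set 331 − 6P = 3P − 56 → P* = $43, Q* = 73.
With the tax collected from buyers, demand (in seller-price terms) shifts: Qd = 331 − 6(P + 18).
New equilibrium: buyers pay $49, suppliers receive $31, Q = 37. (Wedge: Pb − Ps = 18.)
Burden on buyers: $6; on suppliers: $12. (They sum to $18.)
The less price-elastic side of the market bears the larger share of a per-unit tax.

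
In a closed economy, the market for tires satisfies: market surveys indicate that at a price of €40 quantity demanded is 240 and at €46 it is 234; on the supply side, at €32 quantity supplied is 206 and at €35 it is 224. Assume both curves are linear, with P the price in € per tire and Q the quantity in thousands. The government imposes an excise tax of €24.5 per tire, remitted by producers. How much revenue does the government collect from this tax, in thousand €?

Demand slope: (234 − 240)/(46 − 40) = -1, so Qd = 280 − P.
Supply slope: (224 − 206)/(35 − 32) = 6, so Qs = 6P + 14.
Before the tax: set 280 − P = 6P + 14 → P* = €38, Q* = 242.
With the tax collected from producers, supply shifts: Qs = 6(P − 24.5) + 14.
Solving gives Q = 221 with consumers paying €59 and producers receiving €34.5 (the €24.5 wedge).
Revenue = t · Q = 24.5 · 221 = €5414.5.

Tax revenue = €5414.5 thousand.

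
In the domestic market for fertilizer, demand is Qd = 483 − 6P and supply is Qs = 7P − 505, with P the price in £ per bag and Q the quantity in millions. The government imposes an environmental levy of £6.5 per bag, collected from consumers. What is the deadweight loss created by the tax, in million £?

Before the tax: set 483 − 6P = 7P − 505 → P* = £76, Q* = 27.
With the tax collected from consumers, demand (in seller-price terms) shifts: Qd = 483 − 6(P + 6.5).
New equilibrium: consumers pay £79.5, sellers receive £73, Q = 6. (Wedge: Pb − Ps = 6.5.)
Quantity falls by |ΔQ| = |27 − 6| = 21.
DWL = ½ · t · |ΔQ| = ½ · 6.5 · 21 = £68.25.

Deadweight loss = £68.25 million.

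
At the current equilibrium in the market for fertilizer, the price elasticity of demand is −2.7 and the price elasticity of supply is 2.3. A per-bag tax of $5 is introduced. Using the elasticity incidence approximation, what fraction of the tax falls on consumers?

Consumers' share ≈ 0.46.

Incidence ratio: consumers' share ≈ εs / (εs + |εd|) = 2.3 / (2.3 + 2.7) = 0.46.
Supply is the less elastic side, so consumers bear the smaller share.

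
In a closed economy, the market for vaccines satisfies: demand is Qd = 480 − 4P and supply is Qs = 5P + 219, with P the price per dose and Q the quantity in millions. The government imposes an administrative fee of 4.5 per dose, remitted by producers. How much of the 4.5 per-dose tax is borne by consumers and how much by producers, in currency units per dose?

Before the tax: set 480 − 4P = 5P + 219 → P* = 29, Q* = 364.
With the tax collected from producers, supply shifts: Qs = 5(P − 4.5) + 219.
Solving gives Q = 354 with consumers paying 31.5 and producers receiving 27 (the 4.5 wedge).
Burden on consumers: 2.5; on producers: 2. (They sum to 4.5.)

Consumers bear 2.5 per dose; producers bear 2 per dose.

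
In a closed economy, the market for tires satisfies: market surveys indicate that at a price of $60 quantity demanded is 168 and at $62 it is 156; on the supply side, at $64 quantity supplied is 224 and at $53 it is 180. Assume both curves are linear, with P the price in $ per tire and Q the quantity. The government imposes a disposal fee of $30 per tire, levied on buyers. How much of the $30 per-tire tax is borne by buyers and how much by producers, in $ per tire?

Buyers bear $12 per tire; producers bear $18 per tire.

Demand slope: (156 − 168)/(62 − 60) = -6, so Qd = 528 − 6P.
Supply slope: (180 − 224)/(53 − 64) = 4, so Qs = 4P − 32.
Without the tax, 528 − 6P = 4P − 32 gives 10P = 560, so P* = $56 and Q* = 192.
With the tax collected from buyers, demand (in seller-price terms) shifts: Qd = 528 − 6(P + 30).
New equilibrium: buyers pay $68, producers receive $38, Q = 120. (Wedge: Pb − Ps = 30.)
Burden on buyers: $12; on producers: $18. (They sum to $30.)
The less price-elastic side of the market bears the larger share of a per-unit tax.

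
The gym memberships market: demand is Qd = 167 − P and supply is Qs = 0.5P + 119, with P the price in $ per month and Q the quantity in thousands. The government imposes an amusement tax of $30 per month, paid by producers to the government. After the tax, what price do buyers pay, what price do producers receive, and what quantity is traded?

Buyers pay $42; producers receive $12; quantity = 125.

Without the tax, 167 − P = 0.5P + 119 gives 1.5P = 48, so P* = $32 and Q* = 135.
With the tax collected from producers, supply shifts: Qs = 0.5(P − 30) + 119.
New equilibrium: buyers pay $42, producers receive $12, Q = 125. (Wedge: Pb − Ps = 30.)
The less price-elastic side of the market bears the larger share of a per-unit tax.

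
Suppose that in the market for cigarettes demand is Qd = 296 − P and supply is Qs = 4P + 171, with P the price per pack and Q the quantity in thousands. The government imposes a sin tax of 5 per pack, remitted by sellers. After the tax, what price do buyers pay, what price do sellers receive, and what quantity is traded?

Buyers pay 29; sellers receive 24; quantity = 267.

Before the tax: set 296 − P = 4P + 171 → P* = 25, Q* = 271.
With the tax collected from sellers, supply shifts: Qs = 4(P − 5) + 171.
Solving gives Q = 267 with buyers paying 29 and sellers receiving 24 (the 5 wedge).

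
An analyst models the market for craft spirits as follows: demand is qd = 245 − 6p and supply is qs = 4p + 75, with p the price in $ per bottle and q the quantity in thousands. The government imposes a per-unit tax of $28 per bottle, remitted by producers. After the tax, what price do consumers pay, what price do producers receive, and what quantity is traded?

Consumers pay $28.2; producers receive $0.2; quantity = 75.8.

Without the tax, 245 − 6p = 4p + 75 gives 10p = 170, so p* = $17 and q* = 143.
With the tax collected from producers, supply shifts: qs = 4(p − 28) + 75.
Solving gives q = 75.8 with consumers paying $28.2 and producers receiving $0.2 (the $28 wedge).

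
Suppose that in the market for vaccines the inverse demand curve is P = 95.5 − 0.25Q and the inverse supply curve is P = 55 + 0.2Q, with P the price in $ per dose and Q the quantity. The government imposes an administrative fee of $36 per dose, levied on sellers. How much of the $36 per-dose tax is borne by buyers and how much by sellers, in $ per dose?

Buyers bear $20 per dose; sellers bear $16 per dose.

Inverting to Q(P) form: Qd = 382 − 4P; Qs = 5P − 275.
Without the tax, 382 − 4P = 5P − 275 gives 9P = 657, so P* = $73 and Q* = 90.
With the tax collected from sellers, supply shifts: Qs = 5(P − 36) − 275.
Solving gives Q = 10 with buyers paying $93 and sellers receiving $57 (the $36 wedge).
Burden on buyers: $20; on sellers: $16. (They sum to $36.)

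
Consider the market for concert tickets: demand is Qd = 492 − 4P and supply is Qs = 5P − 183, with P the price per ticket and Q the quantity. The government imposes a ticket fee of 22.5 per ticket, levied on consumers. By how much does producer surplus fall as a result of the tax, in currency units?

Before the tax: set 492 − 4P = 5P − 183 → P* = 75, Q* = 192.
With the tax collected from consumers, demand (in seller-price terms) shifts: Qd = 492 − 4(P + 22.5).
New equilibrium: consumers pay 87.5, producers receive 65, Q = 142. (Wedge: Pb − Ps = 22.5.)
ΔPS is the trapezoid between Q = 142 and Q = 192 of height 10: ½ · (192 + 142) · 10 = 1670.

Producer surplus falls by 1670.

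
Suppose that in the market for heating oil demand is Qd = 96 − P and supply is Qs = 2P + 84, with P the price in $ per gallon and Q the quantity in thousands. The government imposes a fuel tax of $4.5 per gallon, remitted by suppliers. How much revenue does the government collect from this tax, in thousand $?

Before the tax: set 96 − P = 2P + 84 → P* = $4, Q* = 92.
With the tax collected from suppliers, supply shifts: Qs = 2(P − 4.5) + 84.
New equilibrium: buyers pay $7, suppliers receive $2.5, Q = 89. (Wedge: Pb − Ps = 4.5.)
Revenue = t · Q = 4.5 · 89 = $400.5.

Tax revenue = $400.5 thousand.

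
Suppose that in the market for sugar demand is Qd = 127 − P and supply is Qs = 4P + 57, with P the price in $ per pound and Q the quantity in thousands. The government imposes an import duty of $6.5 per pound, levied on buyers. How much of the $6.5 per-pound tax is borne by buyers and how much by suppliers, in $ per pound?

Before the tax: set 127 − P = 4P + 57 → P* = $14, Q* = 113.
With the tax collected from buyers, demand (in seller-price terms) shifts: Qd = 127 − (P + 6.5).
New equilibrium: buyers pay $19.2, suppliers receive $12.7, Q = 107.8. (Wedge: Pb − Ps = 6.5.)
Burden on buyers: $5.2; on suppliers: $1.3. (They sum to $6.5.)

Buyers bear $5.2 per pound; suppliers bear $1.3 per pound.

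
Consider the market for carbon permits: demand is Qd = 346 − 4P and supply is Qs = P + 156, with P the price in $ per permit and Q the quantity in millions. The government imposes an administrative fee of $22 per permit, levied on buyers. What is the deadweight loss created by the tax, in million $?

Deadweight loss = $193.6 million.

Before the tax: set 346 − 4P = P + 156 → P* = $38, Q* = 194.
With the tax collected from buyers, demand (in seller-price terms) shifts: Qd = 346 − 4(P + 22).
Solving gives Q = 176.4 with buyers paying $42.4 and sellers receiving $20.4 (the $22 wedge).
Quantity falls by |ΔQ| = |194 − 176.4| = 17.6.
DWL = ½ · t · |ΔQ| = ½ · 22 · 17.6 = $193.6.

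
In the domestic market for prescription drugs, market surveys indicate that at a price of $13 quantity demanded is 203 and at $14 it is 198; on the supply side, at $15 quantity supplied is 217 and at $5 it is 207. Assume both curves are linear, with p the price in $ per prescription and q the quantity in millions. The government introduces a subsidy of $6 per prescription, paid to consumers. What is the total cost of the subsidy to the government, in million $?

Government outlay = $1308 million.

Demand slope: (198 − 203)/(14 − 13) = -5, so qd = 268 − 5p.
Supply slope: (207 − 217)/(5 − 15) = 1, so qs = p + 202.
Before the subsidy: set 268 − 5p = p + 202 → p* = $11, q* = 213.
With a per-unit subsidy paid to consumers, each effectively pays p − 6, so demand becomes qd = 268 − 5(p − 6).
Solving gives q = 218 with consumers paying $10 and sellers receiving $16 (the $6 wedge).
Outlay = t · Q = 6 · 218 = $1308.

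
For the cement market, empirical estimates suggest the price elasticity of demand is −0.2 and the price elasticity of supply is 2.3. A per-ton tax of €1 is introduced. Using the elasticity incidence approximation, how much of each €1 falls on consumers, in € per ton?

Incidence ratio: consumers' share ≈ εs / (εs + |εd|) = 2.3 / (2.3 + 0.2) = 0.92.
So consumers bear ≈ 0.92 × €1 = €0.92; sellers bear €0.08.

Consumers bear ≈ €0.92 per ton.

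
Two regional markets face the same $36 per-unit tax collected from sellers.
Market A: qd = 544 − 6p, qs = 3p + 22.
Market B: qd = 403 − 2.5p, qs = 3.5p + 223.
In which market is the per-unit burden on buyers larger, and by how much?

Market A: pre-tax p* = $58, q* = 196; post-tax q = 124; per-unit burden on buyers = $12.
Market B: pre-tax p* = $30, q* = 328; post-tax q = 275.5; per-unit burden on buyers = $21.
Difference: $12 vs $21 → market B is larger by $9.

Market B, by $9.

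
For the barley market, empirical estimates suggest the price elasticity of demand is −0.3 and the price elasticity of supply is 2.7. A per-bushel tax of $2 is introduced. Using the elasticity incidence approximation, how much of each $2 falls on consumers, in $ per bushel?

Incidence ratio: consumers' share ≈ εs / (εs + |εd|) = 2.7 / (2.7 + 0.3) = 0.9.
So consumers bear ≈ 0.9 × $2 = $1.8; suppliers bear $0.2.

Consumers bear ≈ $1.8 per bushel.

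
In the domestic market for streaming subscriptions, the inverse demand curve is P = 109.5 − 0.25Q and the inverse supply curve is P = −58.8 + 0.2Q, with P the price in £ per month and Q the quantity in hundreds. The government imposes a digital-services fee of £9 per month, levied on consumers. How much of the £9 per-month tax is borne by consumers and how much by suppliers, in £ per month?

Rewrite in direct form: Qd = 438 − 4P and Qs = 5P + 294.
Before the tax: set 438 − 4P = 5P + 294 → P* = £16, Q* = 374.
With the tax collected from consumers, demand (in seller-price terms) shifts: Qd = 438 − 4(P + 9).
Solving gives Q = 354 with consumers paying £21 and suppliers receiving £12 (the £9 wedge).
Burden on consumers: £5; on suppliers: £4. (They sum to £9.)

Consumers bear £5 per month; suppliers bear £4 per month.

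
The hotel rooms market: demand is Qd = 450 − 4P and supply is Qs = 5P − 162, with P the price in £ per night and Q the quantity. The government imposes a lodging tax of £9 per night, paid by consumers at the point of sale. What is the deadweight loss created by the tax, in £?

Deadweight loss = £90.

Without the tax, 450 − 4P = 5P − 162 gives 9P = 612, so P* = £68 and Q* = 178.
With the tax collected from consumers, demand (in seller-price terms) shifts: Qd = 450 − 4(P + 9).
New equilibrium: consumers pay £73, producers receive £64, Q = 158. (Wedge: Pb − Ps = 9.)
Quantity falls by |ΔQ| = |178 − 158| = 20.
DWL = ½ · t · |ΔQ| = ½ · 9 · 20 = £90.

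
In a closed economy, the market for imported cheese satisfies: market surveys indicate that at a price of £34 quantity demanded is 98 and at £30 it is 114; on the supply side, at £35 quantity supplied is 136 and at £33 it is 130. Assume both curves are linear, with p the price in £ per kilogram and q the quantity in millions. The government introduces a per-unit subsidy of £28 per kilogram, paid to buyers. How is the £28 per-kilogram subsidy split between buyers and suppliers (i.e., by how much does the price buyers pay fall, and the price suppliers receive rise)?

Demand slope: (114 − 98)/(30 − 34) = -4, so qd = 234 − 4p.
Supply slope: (130 − 136)/(33 − 35) = 3, so qs = 3p + 31.
Before the subsidy: set 234 − 4p = 3p + 31 → p* = £29, q* = 118.
With a per-unit subsidy paid to buyers, each effectively pays p − 28, so demand becomes qd = 234 − 4(p − 28).
New equilibrium: buyers pay £17, suppliers receive £45, q = 166. (Wedge: pb − ps = −28.)
Gain to buyers: £12; to suppliers: £16. (They sum to £28.)

Buyers gain £12 per kilogram; suppliers gain £16 per kilogram.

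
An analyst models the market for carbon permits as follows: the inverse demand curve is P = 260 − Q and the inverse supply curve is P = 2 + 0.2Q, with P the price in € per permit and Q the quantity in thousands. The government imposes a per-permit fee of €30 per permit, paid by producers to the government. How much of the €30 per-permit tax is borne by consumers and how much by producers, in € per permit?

Consumers bear €25 per permit; producers bear €5 per permit.

Rewrite in direct form: Qd = 260 − P and Qs = 5P − 10.
Without the tax, 260 − P = 5P − 10 gives 6P = 270, so P* = €45 and Q* = 215.
With the tax collected from producers, supply shifts: Qs = 5(P − 30) − 10.
Solving gives Q = 190 with consumers paying €70 and producers receiving €40 (the €30 wedge).
Burden on consumers: €25; on producers: €5. (They sum to €30.)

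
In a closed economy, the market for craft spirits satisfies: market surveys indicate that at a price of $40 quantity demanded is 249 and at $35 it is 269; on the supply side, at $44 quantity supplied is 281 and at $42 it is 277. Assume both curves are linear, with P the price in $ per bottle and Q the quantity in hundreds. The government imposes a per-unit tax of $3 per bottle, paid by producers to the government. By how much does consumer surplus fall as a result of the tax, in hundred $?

Consumer surplus falls by $263 hundred.

Demand slope: (269 − 249)/(35 − 40) = -4, so Qd = 409 − 4P.
Supply slope: (277 − 281)/(42 − 44) = 2, so Qs = 2P + 193.
Before the tax: set 409 − 4P = 2P + 193 → P* = $36, Q* = 265.
With the tax collected from producers, supply shifts: Qs = 2(P − 3) + 193.
New equilibrium: buyers pay $37, producers receive $34, Q = 261. (Wedge: Pb − Ps = 3.)
ΔCS is the trapezoid between Q = 261 and Q = 265 of height $1: ½ · (265 + 261) · 1 = $263.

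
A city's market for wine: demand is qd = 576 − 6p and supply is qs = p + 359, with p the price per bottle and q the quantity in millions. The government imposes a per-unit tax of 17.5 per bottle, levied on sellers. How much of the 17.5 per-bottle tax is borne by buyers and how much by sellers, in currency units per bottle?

Before the tax: set 576 − 6p = p + 359 → p* = 31, q* = 390.
With the tax collected from sellers, supply shifts: qs = (p − 17.5) + 359.
Solving gives q = 375 with buyers paying 33.5 and sellers receiving 16 (the 17.5 wedge).
Burden on buyers: 2.5; on sellers: 15. (They sum to 17.5.)

Buyers bear 2.5 per bottle; sellers bear 15 per bottle.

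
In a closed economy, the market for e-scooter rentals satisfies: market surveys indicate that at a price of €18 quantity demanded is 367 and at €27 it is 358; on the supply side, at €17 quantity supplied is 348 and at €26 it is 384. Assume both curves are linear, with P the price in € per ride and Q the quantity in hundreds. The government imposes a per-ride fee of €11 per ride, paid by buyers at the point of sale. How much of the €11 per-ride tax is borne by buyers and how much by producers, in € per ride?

Demand slope: (358 − 367)/(27 − 18) = -1, so Qd = 385 − P.
Supply slope: (384 − 348)/(26 − 17) = 4, so Qs = 4P + 280.
Without the tax, 385 − P = 4P + 280 gives 5P = 105, so P* = €21 and Q* = 364.
With the tax collected from buyers, demand (in seller-price terms) shifts: Qd = 385 − (P + 11).
Solving gives Q = 355.2 with buyers paying €29.8 and producers receiving €18.8 (the €11 wedge).
Burden on buyers: €8.8; on producers: €2.2. (They sum to €11.)
The less price-elastic side of the market bears the larger share of a per-unit tax.

Buyers bear €8.8 per ride; producers bear €2.2 per ride.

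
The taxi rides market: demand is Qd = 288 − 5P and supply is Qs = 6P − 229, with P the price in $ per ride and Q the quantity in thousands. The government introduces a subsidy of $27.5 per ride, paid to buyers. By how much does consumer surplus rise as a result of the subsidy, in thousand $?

Consumer surplus rises by $1357.5 thousand.

Without the subsidy, 288 − 5P = 6P − 229 gives 11P = 517, so P* = $47 and Q* = 53.
With a per-unit subsidy paid to buyers, each effectively pays P − 27.5, so demand becomes Qd = 288 − 5(P − 27.5).
Solving gives Q = 128 with buyers paying $32 and producers receiving $59.5 (the $27.5 wedge).
ΔCS is the trapezoid between Q = 128 and Q = 53 of height $15: ½ · (53 + 128) · 15 = $1357.5.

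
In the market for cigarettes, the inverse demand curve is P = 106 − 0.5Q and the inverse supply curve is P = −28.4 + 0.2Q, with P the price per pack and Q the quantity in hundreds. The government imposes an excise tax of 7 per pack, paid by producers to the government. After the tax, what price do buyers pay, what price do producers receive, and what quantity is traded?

Inverting to Q(P) form: Qd = 212 − 2P; Qs = 5P + 142.
Without the tax, 212 − 2P = 5P + 142 gives 7P = 70, so P* = 10 and Q* = 192.
With the tax collected from producers, supply shifts: Qs = 5(P − 7) + 142.
New equilibrium: buyers pay 15, producers receive 8, Q = 182. (Wedge: Pb − Ps = 7.)

Buyers pay 15; producers receive 8; quantity = 182.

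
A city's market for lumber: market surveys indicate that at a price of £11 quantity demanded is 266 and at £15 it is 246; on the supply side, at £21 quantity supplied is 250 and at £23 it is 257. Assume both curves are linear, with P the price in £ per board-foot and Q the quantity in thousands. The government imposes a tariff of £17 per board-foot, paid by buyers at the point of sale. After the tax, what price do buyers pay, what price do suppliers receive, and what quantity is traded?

Demand slope: (246 − 266)/(15 − 11) = -5, so Qd = 321 − 5P.
Supply slope: (257 − 250)/(23 − 21) = 3.5, so Qs = 3.5P + 176.5.
Before the tax: set 321 − 5P = 3.5P + 176.5 → P* = £17, Q* = 236.
With the tax collected from buyers, demand (in seller-price terms) shifts: Qd = 321 − 5(P + 17).
New equilibrium: buyers pay £24, suppliers receive £7, Q = 201. (Wedge: Pb − Ps = 17.)
The less price-elastic side of the market bears the larger share of a per-unit tax.

Buyers pay £24; suppliers receive £7; quantity = 201.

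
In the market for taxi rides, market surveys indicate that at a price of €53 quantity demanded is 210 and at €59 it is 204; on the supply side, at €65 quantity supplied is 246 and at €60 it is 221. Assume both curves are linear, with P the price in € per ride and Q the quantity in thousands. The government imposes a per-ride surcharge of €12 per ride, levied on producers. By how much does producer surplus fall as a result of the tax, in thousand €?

Producer surplus falls by €402 thousand.

Demand slope: (204 − 210)/(59 − 53) = -1, so Qd = 263 − P.
Supply slope: (221 − 246)/(60 − 65) = 5, so Qs = 5P − 79.
Before the tax: set 263 − P = 5P − 79 → P* = €57, Q* = 206.
With the tax collected from producers, supply shifts: Qs = 5(P − 12) − 79.
New equilibrium: consumers pay €67, producers receive €55, Q = 196. (Wedge: Pb − Ps = 12.)
ΔPS is the trapezoid between Q = 196 and Q = 206 of height €2: ½ · (206 + 196) · 2 = €402.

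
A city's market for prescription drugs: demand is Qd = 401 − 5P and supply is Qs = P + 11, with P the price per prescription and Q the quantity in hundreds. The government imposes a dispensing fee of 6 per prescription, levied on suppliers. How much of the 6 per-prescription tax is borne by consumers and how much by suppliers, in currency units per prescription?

Consumers bear 1 per prescription; suppliers bear 5 per prescription.

Without the tax, 401 − 5P = P + 11 gives 6P = 390, so P* = 65 and Q* = 76.
With the tax collected from suppliers, supply shifts: Qs = (P − 6) + 11.
Solving gives Q = 71 with consumers paying 66 and suppliers receiving 60 (the 6 wedge).
Burden on consumers: 1; on suppliers: 5. (They sum to 6.)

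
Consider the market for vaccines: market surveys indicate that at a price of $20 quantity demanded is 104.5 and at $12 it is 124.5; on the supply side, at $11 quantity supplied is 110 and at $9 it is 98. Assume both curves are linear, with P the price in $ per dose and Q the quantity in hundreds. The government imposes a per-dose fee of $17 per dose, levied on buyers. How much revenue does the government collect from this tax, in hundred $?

Demand slope: (124.5 − 104.5)/(12 − 20) = -2.5, so Qd = 154.5 − 2.5P.
Supply slope: (98 − 110)/(9 − 11) = 6, so Qs = 6P + 44.
Without the tax, 154.5 − 2.5P = 6P + 44 gives 8.5P = 110.5, so P* = $13 and Q* = 122.
With the tax collected from buyers, demand (in seller-price terms) shifts: Qd = 154.5 − 2.5(P + 17).
New equilibrium: buyers pay $25, producers receive $8, Q = 92. (Wedge: Pb − Ps = 17.)
Revenue = t · Q = 17 · 92 = $1564.

Tax revenue = $1564 hundred.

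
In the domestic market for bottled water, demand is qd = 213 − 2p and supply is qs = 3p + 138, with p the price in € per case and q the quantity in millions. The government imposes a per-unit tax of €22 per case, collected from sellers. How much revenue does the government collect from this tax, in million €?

Before the tax: set 213 − 2p = 3p + 138 → p* = €15, q* = 183.
With the tax collected from sellers, supply shifts: qs = 3(p − 22) + 138.
Solving gives q = 156.6 with buyers paying €28.2 and sellers receiving €6.2 (the €22 wedge).
Revenue = t · Q = 22 · 156.6 = €3445.2.

Tax revenue = €3445.2 million.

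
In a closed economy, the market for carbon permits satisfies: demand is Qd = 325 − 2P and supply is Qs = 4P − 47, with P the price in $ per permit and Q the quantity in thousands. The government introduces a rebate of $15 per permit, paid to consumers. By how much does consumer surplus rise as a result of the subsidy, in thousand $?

Without the subsidy, 325 − 2P = 4P − 47 gives 6P = 372, so P* = $62 and Q* = 201.
With a per-unit subsidy paid to consumers, each effectively pays P − 15, so demand becomes Qd = 325 − 2(P − 15).
Solving gives Q = 221 with consumers paying $52 and producers receiving $67 (the $15 wedge).
ΔCS is the trapezoid between Q = 221 and Q = 201 of height $10: ½ · (201 + 221) · 10 = $2110.

Consumer surplus rises by $2110 thousand.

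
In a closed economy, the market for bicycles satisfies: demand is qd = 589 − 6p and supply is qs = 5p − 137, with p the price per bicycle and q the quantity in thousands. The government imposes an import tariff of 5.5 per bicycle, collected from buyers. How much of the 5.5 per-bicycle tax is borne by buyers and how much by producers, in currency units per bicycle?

Buyers bear 2.5 per bicycle; producers bear 3 per bicycle.

Without the tax, 589 − 6p = 5p − 137 gives 11p = 726, so p* = 66 and q* = 193.
With the tax collected from buyers, demand (in seller-price terms) shifts: qd = 589 − 6(p + 5.5).
New equilibrium: buyers pay 68.5, producers receive 63, q = 178. (Wedge: pb − ps = 5.5.)
Burden on buyers: 2.5; on producers: 3. (They sum to 5.5.)
The less price-elastic side of the market bears the larger share of a per-unit tax.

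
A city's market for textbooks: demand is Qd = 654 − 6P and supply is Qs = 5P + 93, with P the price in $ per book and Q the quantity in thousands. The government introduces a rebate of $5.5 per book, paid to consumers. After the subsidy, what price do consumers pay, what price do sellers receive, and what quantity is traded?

Without the subsidy, 654 − 6P = 5P + 93 gives 11P = 561, so P* = $51 and Q* = 348.
With a per-unit subsidy paid to consumers, each effectively pays P − 5.5, so demand becomes Qd = 654 − 6(P − 5.5).
Solving gives Q = 363 with consumers paying $48.5 and sellers receiving $54 (the $5.5 wedge).

Consumers pay $48.5; sellers receive $54; quantity = 363.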